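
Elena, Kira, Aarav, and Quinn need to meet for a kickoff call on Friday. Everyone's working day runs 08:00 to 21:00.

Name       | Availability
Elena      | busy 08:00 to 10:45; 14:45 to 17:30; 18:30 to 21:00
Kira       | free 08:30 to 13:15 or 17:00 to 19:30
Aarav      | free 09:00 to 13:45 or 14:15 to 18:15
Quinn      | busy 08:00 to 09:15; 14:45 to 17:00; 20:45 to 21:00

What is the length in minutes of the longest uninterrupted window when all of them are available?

150

Elena free: 10:45-14:45, 17:30-18:30 (invert busy blocks within the working day).
Kira free: 08:30-13:15, 17:00-19:30.
Aarav free: 09:00-13:45, 14:15-18:15.
Quinn free: 09:15-14:45, 17:00-20:45 (invert busy blocks within the working day).
Elena ∩ Kira: 10:45-13:15, 17:30-18:30.
Elena ∩ Kira ∩ Aarav: 10:45-13:15, 17:30-18:15.
Elena ∩ Kira ∩ Aarav ∩ Quinn: 10:45-13:15, 17:30-18:15.
The longest is 10:45-13:15 at 150 minutes.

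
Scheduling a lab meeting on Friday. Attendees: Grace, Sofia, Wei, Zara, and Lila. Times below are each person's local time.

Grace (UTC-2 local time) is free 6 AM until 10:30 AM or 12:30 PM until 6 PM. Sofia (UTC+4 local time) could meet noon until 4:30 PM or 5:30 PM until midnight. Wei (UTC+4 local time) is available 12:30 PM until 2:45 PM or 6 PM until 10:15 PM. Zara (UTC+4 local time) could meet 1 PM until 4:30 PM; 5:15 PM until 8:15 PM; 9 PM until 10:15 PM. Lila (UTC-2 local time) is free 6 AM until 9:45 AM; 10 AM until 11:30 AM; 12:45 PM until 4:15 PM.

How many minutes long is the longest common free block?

105

Grace in UTC: 08:00-12:30, 14:30-20:00 (add 2h to convert from UTC-2).
Sofia in UTC: 08:00-12:30, 13:30-20:00 (subtract 4h to convert from UTC+4).
Wei in UTC: 08:30-10:45, 14:00-18:15 (subtract 4h to convert from UTC+4).
Zara in UTC: 09:00-12:30, 13:15-16:15, 17:00-18:15 (subtract 4h to convert from UTC+4).
Lila in UTC: 08:00-11:45, 12:00-13:30, 14:45-18:15 (add 2h to convert from UTC-2).
Grace ∩ Sofia: 08:00-12:30, 14:30-20:00.
Grace ∩ Sofia ∩ Wei: 08:30-10:45, 14:30-18:15.
Grace ∩ Sofia ∩ Wei ∩ Zara: 09:00-10:45, 14:30-16:15, 17:00-18:15.
Grace ∩ Sofia ∩ Wei ∩ Zara ∩ Lila: 09:00-10:45, 14:45-16:15, 17:00-18:15.
Those are the intersection windows.
The longest is 09:00-10:45 at 105 minutes.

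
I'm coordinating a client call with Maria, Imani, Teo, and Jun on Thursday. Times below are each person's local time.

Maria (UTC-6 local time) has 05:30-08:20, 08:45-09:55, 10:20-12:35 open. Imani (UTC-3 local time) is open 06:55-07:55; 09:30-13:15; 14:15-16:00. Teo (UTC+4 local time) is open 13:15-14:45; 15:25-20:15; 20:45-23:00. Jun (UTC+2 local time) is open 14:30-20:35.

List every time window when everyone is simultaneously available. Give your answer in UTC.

12:30-14:20, 14:45-15:55, 17:15-18:35

Maria in UTC: 11:30-14:20, 14:45-15:55, 16:20-18:35 (add 6h to convert from UTC-6).
Imani in UTC: 09:55-10:55, 12:30-16:15, 17:15-19:00 (add 3h to convert from UTC-3).
Teo in UTC: 09:15-10:45, 11:25-16:15, 16:45-19:00 (subtract 4h to convert from UTC+4).
Jun in UTC: 12:30-18:35 (subtract 2h to convert from UTC+2).
Maria ∩ Imani: 12:30-14:20, 14:45-15:55, 17:15-18:35.
Maria ∩ Imani ∩ Teo: 12:30-14:20, 14:45-15:55, 17:15-18:35.
Maria ∩ Imani ∩ Teo ∩ Jun: 12:30-14:20, 14:45-15:55, 17:15-18:35.
Those are the intersection windows.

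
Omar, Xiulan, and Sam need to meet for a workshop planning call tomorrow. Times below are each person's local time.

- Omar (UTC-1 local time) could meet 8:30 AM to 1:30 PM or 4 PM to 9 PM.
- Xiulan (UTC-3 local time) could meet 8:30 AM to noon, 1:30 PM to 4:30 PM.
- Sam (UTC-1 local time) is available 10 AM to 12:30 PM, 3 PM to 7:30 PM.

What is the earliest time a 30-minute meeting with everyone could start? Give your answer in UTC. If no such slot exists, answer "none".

11:30

Omar in UTC: 09:30-14:30, 17:00-22:00 (add 1h to convert from UTC-1).
Xiulan in UTC: 11:30-15:00, 16:30-19:30 (add 3h to convert from UTC-3).
Sam in UTC: 11:00-13:30, 16:00-20:30 (add 1h to convert from UTC-1).
Omar ∩ Xiulan: 11:30-14:30, 17:00-19:30.
Omar ∩ Xiulan ∩ Sam: 11:30-13:30, 17:00-19:30.
The first common window of at least 30 minutes is 11:30-13:30, so the earliest start is 11:30.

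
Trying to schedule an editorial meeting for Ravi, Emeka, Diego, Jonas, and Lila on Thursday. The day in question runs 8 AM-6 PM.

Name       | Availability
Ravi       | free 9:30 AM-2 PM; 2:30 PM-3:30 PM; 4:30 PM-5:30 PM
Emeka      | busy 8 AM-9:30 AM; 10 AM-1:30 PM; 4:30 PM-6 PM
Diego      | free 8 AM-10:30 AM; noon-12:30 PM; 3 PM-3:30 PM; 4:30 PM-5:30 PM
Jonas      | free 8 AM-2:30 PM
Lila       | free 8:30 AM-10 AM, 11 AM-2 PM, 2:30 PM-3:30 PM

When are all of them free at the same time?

09:30-10:00

Ravi free: 09:30-14:00, 14:30-15:30, 16:30-17:30.
Emeka free: 09:30-10:00, 13:30-16:30 (invert busy blocks within the working day).
Diego free: 08:00-10:30, 12:00-12:30, 15:00-15:30, 16:30-17:30.
Jonas free: 08:00-14:30.
Lila free: 08:30-10:00, 11:00-14:00, 14:30-15:30.
Ravi ∩ Emeka: 09:30-10:00, 13:30-14:00, 14:30-15:30.
Ravi ∩ Emeka ∩ Diego: 09:30-10:00, 15:00-15:30.
Ravi ∩ Emeka ∩ Diego ∩ Jonas: 09:30-10:00.
Ravi ∩ Emeka ∩ Diego ∩ Jonas ∩ Lila: 09:30-10:00.
So the common availability across everyone is 09:30-10:00.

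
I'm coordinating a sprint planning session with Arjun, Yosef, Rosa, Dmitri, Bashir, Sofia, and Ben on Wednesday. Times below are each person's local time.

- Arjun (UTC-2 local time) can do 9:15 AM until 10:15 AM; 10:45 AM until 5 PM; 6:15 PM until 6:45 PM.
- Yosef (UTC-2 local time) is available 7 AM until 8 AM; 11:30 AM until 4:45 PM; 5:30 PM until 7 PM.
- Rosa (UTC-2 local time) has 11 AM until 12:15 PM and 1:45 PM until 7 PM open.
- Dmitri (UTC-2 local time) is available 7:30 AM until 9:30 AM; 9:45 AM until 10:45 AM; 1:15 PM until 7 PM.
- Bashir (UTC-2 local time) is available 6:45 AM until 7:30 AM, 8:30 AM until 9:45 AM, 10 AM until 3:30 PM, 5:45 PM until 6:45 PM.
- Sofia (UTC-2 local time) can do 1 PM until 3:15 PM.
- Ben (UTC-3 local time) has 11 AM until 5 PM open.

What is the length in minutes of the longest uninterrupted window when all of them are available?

90

Arjun in UTC: 11:15-12:15, 12:45-19:00, 20:15-20:45 (add 2h to convert from UTC-2).
Yosef in UTC: 09:00-10:00, 13:30-18:45, 19:30-21:00 (add 2h to convert from UTC-2).
Rosa in UTC: 13:00-14:15, 15:45-21:00 (add 2h to convert from UTC-2).
Dmitri in UTC: 09:30-11:30, 11:45-12:45, 15:15-21:00 (add 2h to convert from UTC-2).
Bashir in UTC: 08:45-09:30, 10:30-11:45, 12:00-17:30, 19:45-20:45 (add 2h to convert from UTC-2).
Sofia in UTC: 15:00-17:15 (add 2h to convert from UTC-2).
Ben in UTC: 14:00-20:00 (add 3h to convert from UTC-3).
Arjun ∩ Yosef: 13:30-18:45, 20:15-20:45.
Arjun ∩ Yosef ∩ Rosa: 13:30-14:15, 15:45-18:45, 20:15-20:45.
Arjun ∩ Yosef ∩ Rosa ∩ Dmitri: 15:45-18:45, 20:15-20:45.
Arjun ∩ Yosef ∩ Rosa ∩ Dmitri ∩ Bashir: 15:45-17:30, 20:15-20:45.
Arjun ∩ Yosef ∩ Rosa ∩ Dmitri ∩ Bashir ∩ Sofia: 15:45-17:15.
Arjun ∩ Yosef ∩ Rosa ∩ Dmitri ∩ Bashir ∩ Sofia ∩ Ben: 15:45-17:15.
The longest is 15:45-17:15 at 90 minutes.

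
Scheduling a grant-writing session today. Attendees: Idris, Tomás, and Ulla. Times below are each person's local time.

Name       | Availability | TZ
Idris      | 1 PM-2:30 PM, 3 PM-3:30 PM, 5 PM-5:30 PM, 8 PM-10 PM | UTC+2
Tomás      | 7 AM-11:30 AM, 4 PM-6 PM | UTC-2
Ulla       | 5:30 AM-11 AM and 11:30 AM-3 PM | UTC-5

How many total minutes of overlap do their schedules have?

240

Idris in UTC: 11:00-12:30, 13:00-13:30, 15:00-15:30, 18:00-20:00 (subtract 2h to convert from UTC+2).
Tomás in UTC: 09:00-13:30, 18:00-20:00 (add 2h to convert from UTC-2).
Ulla in UTC: 10:30-16:00, 16:30-20:00 (add 5h to convert from UTC-5).
Idris ∩ Tomás: 11:00-12:30, 13:00-13:30, 18:00-20:00.
Idris ∩ Tomás ∩ Ulla: 11:00-12:30, 13:00-13:30, 18:00-20:00.
Summing the common windows: 90 + 30 + 120 = 240 minutes.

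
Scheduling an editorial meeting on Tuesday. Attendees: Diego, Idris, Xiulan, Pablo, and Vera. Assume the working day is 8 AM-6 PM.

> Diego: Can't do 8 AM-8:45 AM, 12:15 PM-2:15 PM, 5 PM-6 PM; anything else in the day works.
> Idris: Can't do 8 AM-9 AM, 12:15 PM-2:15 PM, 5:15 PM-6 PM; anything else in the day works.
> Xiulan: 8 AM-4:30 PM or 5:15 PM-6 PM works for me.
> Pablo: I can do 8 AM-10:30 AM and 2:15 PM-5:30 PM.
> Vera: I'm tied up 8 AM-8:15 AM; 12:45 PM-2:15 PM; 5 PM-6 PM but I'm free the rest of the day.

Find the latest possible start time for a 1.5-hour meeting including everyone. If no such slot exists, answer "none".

15:00

Diego free: 08:45-12:15, 14:15-17:00 (invert busy blocks within the working day).
Idris free: 09:00-12:15, 14:15-17:15 (invert busy blocks within the working day).
Xiulan free: 08:00-16:30, 17:15-18:00.
Pablo free: 08:00-10:30, 14:15-17:30.
Vera free: 08:15-12:45, 14:15-17:00 (invert busy blocks within the working day).
Diego ∩ Idris: 09:00-12:15, 14:15-17:00.
Diego ∩ Idris ∩ Xiulan: 09:00-12:15, 14:15-16:30.
Diego ∩ Idris ∩ Xiulan ∩ Pablo: 09:00-10:30, 14:15-16:30.
Diego ∩ Idris ∩ Xiulan ∩ Pablo ∩ Vera: 09:00-10:30, 14:15-16:30.
The last common window of at least 90 minutes is 14:15-16:30; a 90-minute meeting can start as late as 15:00 and still end by 16:30.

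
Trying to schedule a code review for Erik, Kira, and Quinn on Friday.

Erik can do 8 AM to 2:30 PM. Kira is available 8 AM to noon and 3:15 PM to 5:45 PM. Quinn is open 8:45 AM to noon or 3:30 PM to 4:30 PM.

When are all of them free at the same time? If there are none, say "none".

Erik ∩ Kira: 08:00-12:00.
Erik ∩ Kira ∩ Quinn: 08:45-12:00.
Those are the intersection windows.

08:45-12:00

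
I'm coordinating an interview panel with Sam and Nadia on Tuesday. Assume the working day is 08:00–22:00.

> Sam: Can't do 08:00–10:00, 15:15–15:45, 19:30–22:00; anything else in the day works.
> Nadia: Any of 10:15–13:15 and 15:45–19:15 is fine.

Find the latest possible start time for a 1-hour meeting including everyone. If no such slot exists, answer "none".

Sam free: 10:00-15:15, 15:45-19:30 (invert busy blocks within the working day).
Nadia free: 10:15-13:15, 15:45-19:15.
Sam ∩ Nadia: 10:15-13:15, 15:45-19:15.
So the common availability across everyone is 10:15-13:15, 15:45-19:15.
The last common window of at least 60 minutes is 15:45-19:15; a 60-minute meeting can start as late as 18:15 and still end by 19:15.

18:15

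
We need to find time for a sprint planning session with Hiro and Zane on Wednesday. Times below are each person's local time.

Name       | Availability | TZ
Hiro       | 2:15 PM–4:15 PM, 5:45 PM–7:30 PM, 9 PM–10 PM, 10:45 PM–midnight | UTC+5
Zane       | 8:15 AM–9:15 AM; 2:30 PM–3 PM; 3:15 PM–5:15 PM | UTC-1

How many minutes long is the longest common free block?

60

Hiro in UTC: 09:15-11:15, 12:45-14:30, 16:00-17:00, 17:45-19:00 (subtract 5h to convert from UTC+5).
Zane in UTC: 09:15-10:15, 15:30-16:00, 16:15-18:15 (add 1h to convert from UTC-1).
Hiro ∩ Zane: 09:15-10:15, 16:15-17:00, 17:45-18:15.
The longest is 09:15-10:15 at 60 minutes.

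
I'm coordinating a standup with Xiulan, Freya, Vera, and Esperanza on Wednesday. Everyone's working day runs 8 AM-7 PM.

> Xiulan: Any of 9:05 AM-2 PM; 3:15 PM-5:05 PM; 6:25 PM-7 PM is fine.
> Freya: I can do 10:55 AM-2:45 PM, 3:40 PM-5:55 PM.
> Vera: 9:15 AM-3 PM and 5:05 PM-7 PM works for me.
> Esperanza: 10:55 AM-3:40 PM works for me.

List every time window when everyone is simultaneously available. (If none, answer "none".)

Xiulan ∩ Freya: 10:55-14:00, 15:40-17:05.
Xiulan ∩ Freya ∩ Vera: 10:55-14:00.
Xiulan ∩ Freya ∩ Vera ∩ Esperanza: 10:55-14:00.
So the common availability across everyone is 10:55-14:00.

10:55-14:00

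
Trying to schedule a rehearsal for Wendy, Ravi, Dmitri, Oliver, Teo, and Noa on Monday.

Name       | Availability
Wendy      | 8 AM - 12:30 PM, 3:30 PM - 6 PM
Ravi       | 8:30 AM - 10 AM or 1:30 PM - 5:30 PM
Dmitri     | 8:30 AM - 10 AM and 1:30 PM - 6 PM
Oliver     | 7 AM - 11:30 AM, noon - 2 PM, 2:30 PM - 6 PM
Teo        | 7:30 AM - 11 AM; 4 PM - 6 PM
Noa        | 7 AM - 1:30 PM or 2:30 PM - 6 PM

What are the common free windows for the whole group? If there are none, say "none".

08:30-10:00, 16:00-17:30

Wendy ∩ Ravi: 08:30-10:00, 15:30-17:30.
Wendy ∩ Ravi ∩ Dmitri: 08:30-10:00, 15:30-17:30.
Wendy ∩ Ravi ∩ Dmitri ∩ Oliver: 08:30-10:00, 15:30-17:30.
Wendy ∩ Ravi ∩ Dmitri ∩ Oliver ∩ Teo: 08:30-10:00, 16:00-17:30.
Wendy ∩ Ravi ∩ Dmitri ∩ Oliver ∩ Teo ∩ Noa: 08:30-10:00, 16:00-17:30.
Those are the intersection windows.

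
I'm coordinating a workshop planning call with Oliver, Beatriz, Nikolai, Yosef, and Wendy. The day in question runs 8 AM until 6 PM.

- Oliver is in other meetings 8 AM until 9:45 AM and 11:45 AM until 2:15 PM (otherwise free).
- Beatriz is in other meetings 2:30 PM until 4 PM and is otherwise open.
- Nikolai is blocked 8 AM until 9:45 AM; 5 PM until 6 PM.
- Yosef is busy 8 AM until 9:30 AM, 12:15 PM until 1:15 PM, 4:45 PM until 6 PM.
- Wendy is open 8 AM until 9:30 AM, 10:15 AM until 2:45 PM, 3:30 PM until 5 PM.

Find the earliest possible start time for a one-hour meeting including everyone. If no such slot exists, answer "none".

Oliver free: 09:45-11:45, 14:15-18:00 (invert busy blocks within the working day).
Beatriz free: 08:00-14:30, 16:00-18:00 (invert busy blocks within the working day).
Nikolai free: 09:45-17:00 (invert busy blocks within the working day).
Yosef free: 09:30-12:15, 13:15-16:45 (invert busy blocks within the working day).
Wendy free: 08:00-09:30, 10:15-14:45, 15:30-17:00.
Oliver ∩ Beatriz: 09:45-11:45, 14:15-14:30, 16:00-18:00.
Oliver ∩ Beatriz ∩ Nikolai: 09:45-11:45, 14:15-14:30, 16:00-17:00.
Oliver ∩ Beatriz ∩ Nikolai ∩ Yosef: 09:45-11:45, 14:15-14:30, 16:00-16:45.
Oliver ∩ Beatriz ∩ Nikolai ∩ Yosef ∩ Wendy: 10:15-11:45, 14:15-14:30, 16:00-16:45.
So the common availability across everyone is 10:15-11:45, 14:15-14:30, 16:00-16:45.
The first common window of at least 60 minutes is 10:15-11:45, so the earliest start is 10:15.

10:15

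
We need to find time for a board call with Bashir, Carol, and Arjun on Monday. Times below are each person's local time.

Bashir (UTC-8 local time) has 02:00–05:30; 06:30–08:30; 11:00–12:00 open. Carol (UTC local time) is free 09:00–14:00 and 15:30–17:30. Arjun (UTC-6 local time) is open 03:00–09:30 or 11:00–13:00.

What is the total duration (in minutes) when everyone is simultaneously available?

Bashir in UTC: 10:00-13:30, 14:30-16:30, 19:00-20:00 (add 8h to convert from UTC-8).
Carol in UTC: 09:00-14:00, 15:30-17:30.
Arjun in UTC: 09:00-15:30, 17:00-19:00 (add 6h to convert from UTC-6).
Bashir ∩ Carol: 10:00-13:30, 15:30-16:30.
Bashir ∩ Carol ∩ Arjun: 10:00-13:30.
That's a single block of 210 minutes.

210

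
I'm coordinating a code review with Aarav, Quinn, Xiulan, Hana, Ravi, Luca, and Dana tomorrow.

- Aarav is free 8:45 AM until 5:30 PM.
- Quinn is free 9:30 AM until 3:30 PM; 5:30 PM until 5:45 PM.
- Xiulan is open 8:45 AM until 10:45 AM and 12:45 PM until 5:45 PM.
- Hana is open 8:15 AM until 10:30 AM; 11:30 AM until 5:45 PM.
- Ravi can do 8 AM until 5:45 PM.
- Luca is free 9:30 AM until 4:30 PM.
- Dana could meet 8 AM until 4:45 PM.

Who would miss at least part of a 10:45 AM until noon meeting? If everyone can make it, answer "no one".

Aarav: free for 10:45-12:00. Quinn: free for 10:45-12:00. Xiulan: not fully free for 10:45-12:00. Hana: not fully free for 10:45-12:00. Ravi: free for 10:45-12:00. Luca: free for 10:45-12:00. Dana: free for 10:45-12:00.

Hana, Xiulan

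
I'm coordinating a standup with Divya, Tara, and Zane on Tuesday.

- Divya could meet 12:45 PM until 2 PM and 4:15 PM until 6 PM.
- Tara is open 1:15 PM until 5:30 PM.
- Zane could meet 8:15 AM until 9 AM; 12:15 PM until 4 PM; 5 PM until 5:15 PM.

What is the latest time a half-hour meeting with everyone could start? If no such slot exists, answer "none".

Divya ∩ Tara: 13:15-14:00, 16:15-17:30.
Divya ∩ Tara ∩ Zane: 13:15-14:00, 17:00-17:15.
The last common window of at least 30 minutes is 13:15-14:00; a 30-minute meeting can start as late as 13:30 and still end by 14:00.

13:30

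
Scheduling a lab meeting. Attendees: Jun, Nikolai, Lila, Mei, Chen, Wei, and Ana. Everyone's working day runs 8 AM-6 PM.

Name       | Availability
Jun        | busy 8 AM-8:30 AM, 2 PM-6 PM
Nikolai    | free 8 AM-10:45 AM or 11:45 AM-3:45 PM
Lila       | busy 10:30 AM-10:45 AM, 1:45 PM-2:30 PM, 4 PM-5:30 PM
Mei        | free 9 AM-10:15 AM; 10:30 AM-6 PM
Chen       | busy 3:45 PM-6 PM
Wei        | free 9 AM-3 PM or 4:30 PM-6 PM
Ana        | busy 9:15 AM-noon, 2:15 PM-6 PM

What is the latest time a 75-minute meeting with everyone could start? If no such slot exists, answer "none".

12:30

Jun free: 08:30-14:00 (invert busy blocks within the working day).
Nikolai free: 08:00-10:45, 11:45-15:45.
Lila free: 08:00-10:30, 10:45-13:45, 14:30-16:00, 17:30-18:00 (invert busy blocks within the working day).
Mei free: 09:00-10:15, 10:30-18:00.
Chen free: 08:00-15:45 (invert busy blocks within the working day).
Wei free: 09:00-15:00, 16:30-18:00.
Ana free: 08:00-09:15, 12:00-14:15 (invert busy blocks within the working day).
Jun ∩ Nikolai: 08:30-10:45, 11:45-14:00.
Jun ∩ Nikolai ∩ Lila: 08:30-10:30, 11:45-13:45.
Jun ∩ Nikolai ∩ Lila ∩ Mei: 09:00-10:15, 11:45-13:45.
Jun ∩ Nikolai ∩ Lila ∩ Mei ∩ Chen: 09:00-10:15, 11:45-13:45.
Jun ∩ Nikolai ∩ Lila ∩ Mei ∩ Chen ∩ Wei: 09:00-10:15, 11:45-13:45.
Jun ∩ Nikolai ∩ Lila ∩ Mei ∩ Chen ∩ Wei ∩ Ana: 09:00-09:15, 12:00-13:45.
The last common window of at least 75 minutes is 12:00-13:45; a 75-minute meeting can start as late as 12:30 and still end by 13:45.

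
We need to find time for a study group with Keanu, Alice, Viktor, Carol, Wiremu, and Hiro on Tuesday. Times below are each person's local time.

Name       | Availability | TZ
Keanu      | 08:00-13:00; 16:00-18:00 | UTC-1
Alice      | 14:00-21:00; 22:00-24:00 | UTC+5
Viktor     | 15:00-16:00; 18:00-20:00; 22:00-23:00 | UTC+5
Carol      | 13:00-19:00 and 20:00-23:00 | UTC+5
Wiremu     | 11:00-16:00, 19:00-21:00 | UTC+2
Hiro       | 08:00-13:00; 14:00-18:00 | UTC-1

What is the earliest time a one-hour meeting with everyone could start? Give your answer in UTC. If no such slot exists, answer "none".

10:00

Keanu in UTC: 09:00-14:00, 17:00-19:00 (add 1h to convert from UTC-1).
Alice in UTC: 09:00-16:00, 17:00-19:00 (subtract 5h to convert from UTC+5).
Viktor in UTC: 10:00-11:00, 13:00-15:00, 17:00-18:00 (subtract 5h to convert from UTC+5).
Carol in UTC: 08:00-14:00, 15:00-18:00 (subtract 5h to convert from UTC+5).
Wiremu in UTC: 09:00-14:00, 17:00-19:00 (subtract 2h to convert from UTC+2).
Hiro in UTC: 09:00-14:00, 15:00-19:00 (add 1h to convert from UTC-1).
Keanu ∩ Alice: 09:00-14:00, 17:00-19:00.
Keanu ∩ Alice ∩ Viktor: 10:00-11:00, 13:00-14:00, 17:00-18:00.
Keanu ∩ Alice ∩ Viktor ∩ Carol: 10:00-11:00, 13:00-14:00, 17:00-18:00.
Keanu ∩ Alice ∩ Viktor ∩ Carol ∩ Wiremu: 10:00-11:00, 13:00-14:00, 17:00-18:00.
Keanu ∩ Alice ∩ Viktor ∩ Carol ∩ Wiremu ∩ Hiro: 10:00-11:00, 13:00-14:00, 17:00-18:00.
Those are the intersection windows.
The first common window of at least 60 minutes is 10:00-11:00, so the earliest start is 10:00.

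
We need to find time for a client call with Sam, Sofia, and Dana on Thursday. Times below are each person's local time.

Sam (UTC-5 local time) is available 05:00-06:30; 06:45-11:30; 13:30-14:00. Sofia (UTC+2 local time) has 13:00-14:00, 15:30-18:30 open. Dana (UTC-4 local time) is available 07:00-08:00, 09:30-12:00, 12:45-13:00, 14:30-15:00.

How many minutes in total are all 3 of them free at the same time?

Sam in UTC: 10:00-11:30, 11:45-16:30, 18:30-19:00 (add 5h to convert from UTC-5).
Sofia in UTC: 11:00-12:00, 13:30-16:30 (subtract 2h to convert from UTC+2).
Dana in UTC: 11:00-12:00, 13:30-16:00, 16:45-17:00, 18:30-19:00 (add 4h to convert from UTC-4).
Sam ∩ Sofia: 11:00-11:30, 11:45-12:00, 13:30-16:30.
Sam ∩ Sofia ∩ Dana: 11:00-11:30, 11:45-12:00, 13:30-16:00.
Summing the common windows: 30 + 15 + 150 = 195 minutes.

195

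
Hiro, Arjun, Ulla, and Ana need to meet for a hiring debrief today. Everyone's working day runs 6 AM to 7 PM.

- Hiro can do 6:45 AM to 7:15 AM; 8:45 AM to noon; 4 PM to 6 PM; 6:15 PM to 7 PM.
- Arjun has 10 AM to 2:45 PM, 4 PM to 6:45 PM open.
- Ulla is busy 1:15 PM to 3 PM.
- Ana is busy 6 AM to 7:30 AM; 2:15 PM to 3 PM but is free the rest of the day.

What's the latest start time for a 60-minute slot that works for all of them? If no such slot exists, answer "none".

17:00

Hiro free: 06:45-07:15, 08:45-12:00, 16:00-18:00, 18:15-19:00.
Arjun free: 10:00-14:45, 16:00-18:45.
Ulla free: 06:00-13:15, 15:00-19:00 (invert busy blocks within the working day).
Ana free: 07:30-14:15, 15:00-19:00 (invert busy blocks within the working day).
Hiro ∩ Arjun: 10:00-12:00, 16:00-18:00, 18:15-18:45.
Hiro ∩ Arjun ∩ Ulla: 10:00-12:00, 16:00-18:00, 18:15-18:45.
Hiro ∩ Arjun ∩ Ulla ∩ Ana: 10:00-12:00, 16:00-18:00, 18:15-18:45.
Those are the intersection windows.
The last common window of at least 60 minutes is 16:00-18:00; a 60-minute meeting can start as late as 17:00 and still end by 18:00.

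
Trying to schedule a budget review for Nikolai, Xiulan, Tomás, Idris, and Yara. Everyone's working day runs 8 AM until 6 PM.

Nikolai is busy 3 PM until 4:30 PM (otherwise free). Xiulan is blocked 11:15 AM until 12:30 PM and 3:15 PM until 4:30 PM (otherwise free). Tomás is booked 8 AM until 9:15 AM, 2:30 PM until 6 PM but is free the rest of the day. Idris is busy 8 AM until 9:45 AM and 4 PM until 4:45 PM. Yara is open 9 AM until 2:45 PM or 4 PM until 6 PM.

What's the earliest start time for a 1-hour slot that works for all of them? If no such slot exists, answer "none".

09:45

Nikolai free: 08:00-15:00, 16:30-18:00 (invert busy blocks within the working day).
Xiulan free: 08:00-11:15, 12:30-15:15, 16:30-18:00 (invert busy blocks within the working day).
Tomás free: 09:15-14:30 (invert busy blocks within the working day).
Idris free: 09:45-16:00, 16:45-18:00 (invert busy blocks within the working day).
Yara free: 09:00-14:45, 16:00-18:00.
Nikolai ∩ Xiulan: 08:00-11:15, 12:30-15:00, 16:30-18:00.
Nikolai ∩ Xiulan ∩ Tomás: 09:15-11:15, 12:30-14:30.
Nikolai ∩ Xiulan ∩ Tomás ∩ Idris: 09:45-11:15, 12:30-14:30.
Nikolai ∩ Xiulan ∩ Tomás ∩ Idris ∩ Yara: 09:45-11:15, 12:30-14:30.
The first common window of at least 60 minutes is 09:45-11:15, so the earliest start is 09:45.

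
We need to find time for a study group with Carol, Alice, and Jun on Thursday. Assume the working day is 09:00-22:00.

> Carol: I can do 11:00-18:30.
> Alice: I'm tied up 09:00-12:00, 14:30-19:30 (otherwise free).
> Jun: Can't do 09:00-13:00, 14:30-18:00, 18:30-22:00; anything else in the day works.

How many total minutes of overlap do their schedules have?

90

Carol free: 11:00-18:30.
Alice free: 12:00-14:30, 19:30-22:00 (invert busy blocks within the working day).
Jun free: 13:00-14:30, 18:00-18:30 (invert busy blocks within the working day).
Carol ∩ Alice: 12:00-14:30.
Carol ∩ Alice ∩ Jun: 13:00-14:30.
That's a single block of 90 minutes.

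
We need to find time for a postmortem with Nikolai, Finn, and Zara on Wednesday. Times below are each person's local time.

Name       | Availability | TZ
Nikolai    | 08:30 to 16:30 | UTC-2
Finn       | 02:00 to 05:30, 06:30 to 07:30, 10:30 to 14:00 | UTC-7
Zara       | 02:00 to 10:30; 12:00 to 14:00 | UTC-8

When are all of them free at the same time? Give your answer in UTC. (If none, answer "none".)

10:30-12:30, 13:30-14:30, 17:30-18:30

Nikolai in UTC: 10:30-18:30 (add 2h to convert from UTC-2).
Finn in UTC: 09:00-12:30, 13:30-14:30, 17:30-21:00 (add 7h to convert from UTC-7).
Zara in UTC: 10:00-18:30, 20:00-22:00 (add 8h to convert from UTC-8).
Nikolai ∩ Finn: 10:30-12:30, 13:30-14:30, 17:30-18:30.
Nikolai ∩ Finn ∩ Zara: 10:30-12:30, 13:30-14:30, 17:30-18:30.
Those are the intersection windows.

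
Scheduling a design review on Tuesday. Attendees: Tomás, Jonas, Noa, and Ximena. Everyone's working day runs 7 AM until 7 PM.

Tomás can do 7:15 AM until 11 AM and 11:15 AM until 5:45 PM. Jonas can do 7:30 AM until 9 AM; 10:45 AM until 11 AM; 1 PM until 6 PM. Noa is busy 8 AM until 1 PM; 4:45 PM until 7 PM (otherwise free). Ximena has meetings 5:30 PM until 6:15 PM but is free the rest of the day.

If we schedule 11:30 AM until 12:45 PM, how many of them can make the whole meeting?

2

Tomás free: 07:15-11:00, 11:15-17:45.
Jonas free: 07:30-09:00, 10:45-11:00, 13:00-18:00.
Noa free: 07:00-08:00, 13:00-16:45 (invert busy blocks within the working day).
Ximena free: 07:00-17:30, 18:15-19:00 (invert busy blocks within the working day).
Tomás and Ximena can make the full 11:30-12:45 slot — that's 2.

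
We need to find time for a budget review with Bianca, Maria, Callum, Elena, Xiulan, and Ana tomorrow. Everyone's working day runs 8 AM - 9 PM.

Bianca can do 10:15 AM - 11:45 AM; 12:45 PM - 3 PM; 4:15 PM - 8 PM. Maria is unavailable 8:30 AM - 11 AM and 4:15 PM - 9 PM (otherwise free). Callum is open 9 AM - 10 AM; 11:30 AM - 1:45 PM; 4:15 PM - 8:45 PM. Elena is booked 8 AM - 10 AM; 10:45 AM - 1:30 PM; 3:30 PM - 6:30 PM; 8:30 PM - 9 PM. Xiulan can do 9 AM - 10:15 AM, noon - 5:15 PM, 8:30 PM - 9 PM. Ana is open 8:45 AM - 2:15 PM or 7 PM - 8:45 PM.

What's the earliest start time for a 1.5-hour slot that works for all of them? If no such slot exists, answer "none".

none

Bianca free: 10:15-11:45, 12:45-15:00, 16:15-20:00.
Maria free: 08:00-08:30, 11:00-16:15 (invert busy blocks within the working day).
Callum free: 09:00-10:00, 11:30-13:45, 16:15-20:45.
Elena free: 10:00-10:45, 13:30-15:30, 18:30-20:30 (invert busy blocks within the working day).
Xiulan free: 09:00-10:15, 12:00-17:15, 20:30-21:00.
Ana free: 08:45-14:15, 19:00-20:45.
Bianca ∩ Maria: 11:00-11:45, 12:45-15:00.
Bianca ∩ Maria ∩ Callum: 11:30-11:45, 12:45-13:45.
Bianca ∩ Maria ∩ Callum ∩ Elena: 13:30-13:45.
Bianca ∩ Maria ∩ Callum ∩ Elena ∩ Xiulan: 13:30-13:45.
Bianca ∩ Maria ∩ Callum ∩ Elena ∩ Xiulan ∩ Ana: 13:30-13:45.
No common window is at least 90 minutes long.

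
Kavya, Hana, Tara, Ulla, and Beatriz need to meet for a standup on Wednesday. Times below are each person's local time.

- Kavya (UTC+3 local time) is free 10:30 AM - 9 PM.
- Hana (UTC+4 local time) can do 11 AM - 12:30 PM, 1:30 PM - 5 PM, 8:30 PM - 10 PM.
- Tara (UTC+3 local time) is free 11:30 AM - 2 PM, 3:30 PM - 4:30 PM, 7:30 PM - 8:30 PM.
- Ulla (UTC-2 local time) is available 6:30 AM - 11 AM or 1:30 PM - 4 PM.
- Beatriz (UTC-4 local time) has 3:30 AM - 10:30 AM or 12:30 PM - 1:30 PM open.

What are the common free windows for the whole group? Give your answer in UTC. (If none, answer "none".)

09:30-11:00, 12:30-13:00, 16:30-17:30

Kavya in UTC: 07:30-18:00 (subtract 3h to convert from UTC+3).
Hana in UTC: 07:00-08:30, 09:30-13:00, 16:30-18:00 (subtract 4h to convert from UTC+4).
Tara in UTC: 08:30-11:00, 12:30-13:30, 16:30-17:30 (subtract 3h to convert from UTC+3).
Ulla in UTC: 08:30-13:00, 15:30-18:00 (add 2h to convert from UTC-2).
Beatriz in UTC: 07:30-14:30, 16:30-17:30 (add 4h to convert from UTC-4).
Kavya ∩ Hana: 07:30-08:30, 09:30-13:00, 16:30-18:00.
Kavya ∩ Hana ∩ Tara: 09:30-11:00, 12:30-13:00, 16:30-17:30.
Kavya ∩ Hana ∩ Tara ∩ Ulla: 09:30-11:00, 12:30-13:00, 16:30-17:30.
Kavya ∩ Hana ∩ Tara ∩ Ulla ∩ Beatriz: 09:30-11:00, 12:30-13:00, 16:30-17:30.
So the common availability across everyone is 09:30-11:00, 12:30-13:00, 16:30-17:30.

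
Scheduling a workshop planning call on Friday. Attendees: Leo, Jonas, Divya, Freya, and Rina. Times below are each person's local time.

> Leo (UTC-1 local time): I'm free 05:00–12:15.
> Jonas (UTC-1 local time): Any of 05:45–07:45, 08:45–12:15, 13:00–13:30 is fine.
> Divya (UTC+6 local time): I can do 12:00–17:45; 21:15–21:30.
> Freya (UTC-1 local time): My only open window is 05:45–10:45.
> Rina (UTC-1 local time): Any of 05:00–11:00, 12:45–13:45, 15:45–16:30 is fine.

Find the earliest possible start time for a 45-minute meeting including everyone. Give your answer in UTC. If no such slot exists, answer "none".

Leo in UTC: 06:00-13:15 (add 1h to convert from UTC-1).
Jonas in UTC: 06:45-08:45, 09:45-13:15, 14:00-14:30 (add 1h to convert from UTC-1).
Divya in UTC: 06:00-11:45, 15:15-15:30 (subtract 6h to convert from UTC+6).
Freya in UTC: 06:45-11:45 (add 1h to convert from UTC-1).
Rina in UTC: 06:00-12:00, 13:45-14:45, 16:45-17:30 (add 1h to convert from UTC-1).
Leo ∩ Jonas: 06:45-08:45, 09:45-13:15.
Leo ∩ Jonas ∩ Divya: 06:45-08:45, 09:45-11:45.
Leo ∩ Jonas ∩ Divya ∩ Freya: 06:45-08:45, 09:45-11:45.
Leo ∩ Jonas ∩ Divya ∩ Freya ∩ Rina: 06:45-08:45, 09:45-11:45.
The first common window of at least 45 minutes is 06:45-08:45, so the earliest start is 06:45.

06:45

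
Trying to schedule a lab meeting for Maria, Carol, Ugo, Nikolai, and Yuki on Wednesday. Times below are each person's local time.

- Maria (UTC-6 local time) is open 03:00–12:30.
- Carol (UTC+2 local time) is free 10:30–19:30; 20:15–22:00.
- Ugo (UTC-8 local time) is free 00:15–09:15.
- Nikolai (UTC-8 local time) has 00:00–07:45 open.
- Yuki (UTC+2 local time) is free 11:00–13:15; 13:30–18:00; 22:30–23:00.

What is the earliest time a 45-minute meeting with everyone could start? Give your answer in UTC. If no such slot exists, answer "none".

Maria in UTC: 09:00-18:30 (add 6h to convert from UTC-6).
Carol in UTC: 08:30-17:30, 18:15-20:00 (subtract 2h to convert from UTC+2).
Ugo in UTC: 08:15-17:15 (add 8h to convert from UTC-8).
Nikolai in UTC: 08:00-15:45 (add 8h to convert from UTC-8).
Yuki in UTC: 09:00-11:15, 11:30-16:00, 20:30-21:00 (subtract 2h to convert from UTC+2).
Maria ∩ Carol: 09:00-17:30, 18:15-18:30.
Maria ∩ Carol ∩ Ugo: 09:00-17:15.
Maria ∩ Carol ∩ Ugo ∩ Nikolai: 09:00-15:45.
Maria ∩ Carol ∩ Ugo ∩ Nikolai ∩ Yuki: 09:00-11:15, 11:30-15:45.
The first common window of at least 45 minutes is 09:00-11:15, so the earliest start is 09:00.

09:00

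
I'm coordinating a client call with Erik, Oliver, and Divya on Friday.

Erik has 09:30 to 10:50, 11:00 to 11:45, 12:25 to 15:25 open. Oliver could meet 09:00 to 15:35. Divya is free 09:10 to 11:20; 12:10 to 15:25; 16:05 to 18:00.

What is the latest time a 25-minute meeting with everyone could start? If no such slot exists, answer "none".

15:00

Erik ∩ Oliver: 09:30-10:50, 11:00-11:45, 12:25-15:25.
Erik ∩ Oliver ∩ Divya: 09:30-10:50, 11:00-11:20, 12:25-15:25.
So the common availability across everyone is 09:30-10:50, 11:00-11:20, 12:25-15:25.
The last common window of at least 25 minutes is 12:25-15:25; a 25-minute meeting can start as late as 15:00 and still end by 15:25.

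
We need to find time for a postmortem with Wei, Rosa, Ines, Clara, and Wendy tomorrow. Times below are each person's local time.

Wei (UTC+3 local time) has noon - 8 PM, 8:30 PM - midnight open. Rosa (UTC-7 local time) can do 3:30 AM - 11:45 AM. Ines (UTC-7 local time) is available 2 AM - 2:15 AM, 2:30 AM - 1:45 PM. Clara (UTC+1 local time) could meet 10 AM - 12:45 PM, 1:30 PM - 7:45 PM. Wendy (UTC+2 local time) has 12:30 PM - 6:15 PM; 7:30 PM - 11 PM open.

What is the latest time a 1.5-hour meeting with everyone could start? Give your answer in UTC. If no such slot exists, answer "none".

14:45

Wei in UTC: 09:00-17:00, 17:30-21:00 (subtract 3h to convert from UTC+3).
Rosa in UTC: 10:30-18:45 (add 7h to convert from UTC-7).
Ines in UTC: 09:00-09:15, 09:30-20:45 (add 7h to convert from UTC-7).
Clara in UTC: 09:00-11:45, 12:30-18:45 (subtract 1h to convert from UTC+1).
Wendy in UTC: 10:30-16:15, 17:30-21:00 (subtract 2h to convert from UTC+2).
Wei ∩ Rosa: 10:30-17:00, 17:30-18:45.
Wei ∩ Rosa ∩ Ines: 10:30-17:00, 17:30-18:45.
Wei ∩ Rosa ∩ Ines ∩ Clara: 10:30-11:45, 12:30-17:00, 17:30-18:45.
Wei ∩ Rosa ∩ Ines ∩ Clara ∩ Wendy: 10:30-11:45, 12:30-16:15, 17:30-18:45.
Those are the intersection windows.
The last common window of at least 90 minutes is 12:30-16:15; a 90-minute meeting can start as late as 14:45 and still end by 16:15.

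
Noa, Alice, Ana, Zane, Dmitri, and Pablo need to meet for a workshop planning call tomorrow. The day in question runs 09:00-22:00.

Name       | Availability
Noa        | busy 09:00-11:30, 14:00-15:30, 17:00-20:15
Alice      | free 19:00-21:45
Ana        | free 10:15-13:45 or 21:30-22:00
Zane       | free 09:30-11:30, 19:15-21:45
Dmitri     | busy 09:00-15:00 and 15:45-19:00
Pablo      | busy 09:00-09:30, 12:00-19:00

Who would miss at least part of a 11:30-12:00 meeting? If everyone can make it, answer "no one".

Noa free: 11:30-14:00, 15:30-17:00, 20:15-22:00 (invert busy blocks within the working day).
Alice free: 19:00-21:45.
Ana free: 10:15-13:45, 21:30-22:00.
Zane free: 09:30-11:30, 19:15-21:45.
Dmitri free: 15:00-15:45, 19:00-22:00 (invert busy blocks within the working day).
Pablo free: 09:30-12:00, 19:00-22:00 (invert busy blocks within the working day).
Noa: free for 11:30-12:00. Alice: not fully free for 11:30-12:00. Ana: free for 11:30-12:00. Zane: not fully free for 11:30-12:00. Dmitri: not fully free for 11:30-12:00. Pablo: free for 11:30-12:00.

Alice, Dmitri, Zane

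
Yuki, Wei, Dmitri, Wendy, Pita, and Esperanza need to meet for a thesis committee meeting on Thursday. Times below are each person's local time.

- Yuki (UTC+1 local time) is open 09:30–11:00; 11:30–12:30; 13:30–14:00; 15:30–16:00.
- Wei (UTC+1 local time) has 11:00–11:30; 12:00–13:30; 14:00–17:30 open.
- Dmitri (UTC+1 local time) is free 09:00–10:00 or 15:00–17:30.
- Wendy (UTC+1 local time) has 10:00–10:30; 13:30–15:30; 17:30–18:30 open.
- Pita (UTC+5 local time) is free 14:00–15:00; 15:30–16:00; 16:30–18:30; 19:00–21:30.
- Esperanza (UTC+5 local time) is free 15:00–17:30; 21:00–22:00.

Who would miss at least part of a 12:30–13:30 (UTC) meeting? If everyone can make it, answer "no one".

Yuki in UTC: 08:30-10:00, 10:30-11:30, 12:30-13:00, 14:30-15:00 (subtract 1h to convert from UTC+1).
Wei in UTC: 10:00-10:30, 11:00-12:30, 13:00-16:30 (subtract 1h to convert from UTC+1).
Dmitri in UTC: 08:00-09:00, 14:00-16:30 (subtract 1h to convert from UTC+1).
Wendy in UTC: 09:00-09:30, 12:30-14:30, 16:30-17:30 (subtract 1h to convert from UTC+1).
Pita in UTC: 09:00-10:00, 10:30-11:00, 11:30-13:30, 14:00-16:30 (subtract 5h to convert from UTC+5).
Esperanza in UTC: 10:00-12:30, 16:00-17:00 (subtract 5h to convert from UTC+5).
Yuki: not fully free for 12:30-13:30. Wei: not fully free for 12:30-13:30. Dmitri: not fully free for 12:30-13:30. Wendy: free for 12:30-13:30. Pita: free for 12:30-13:30. Esperanza: not fully free for 12:30-13:30.

Dmitri, Esperanza, Wei, Yuki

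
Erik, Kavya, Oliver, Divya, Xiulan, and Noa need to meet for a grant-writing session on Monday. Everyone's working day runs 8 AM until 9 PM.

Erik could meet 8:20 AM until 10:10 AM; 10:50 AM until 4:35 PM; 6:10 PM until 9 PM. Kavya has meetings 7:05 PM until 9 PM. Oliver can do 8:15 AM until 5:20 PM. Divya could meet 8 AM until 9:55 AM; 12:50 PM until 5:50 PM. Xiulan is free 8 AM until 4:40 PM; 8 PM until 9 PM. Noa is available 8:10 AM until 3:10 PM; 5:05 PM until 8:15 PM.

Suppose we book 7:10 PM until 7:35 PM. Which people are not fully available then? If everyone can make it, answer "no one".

Erik free: 08:20-10:10, 10:50-16:35, 18:10-21:00.
Kavya free: 08:00-19:05 (invert busy blocks within the working day).
Oliver free: 08:15-17:20.
Divya free: 08:00-09:55, 12:50-17:50.
Xiulan free: 08:00-16:40, 20:00-21:00.
Noa free: 08:10-15:10, 17:05-20:15.
Erik: free for 19:10-19:35. Kavya: not fully free for 19:10-19:35. Oliver: not fully free for 19:10-19:35. Divya: not fully free for 19:10-19:35. Xiulan: not fully free for 19:10-19:35. Noa: free for 19:10-19:35.

Divya, Kavya, Oliver, Xiulan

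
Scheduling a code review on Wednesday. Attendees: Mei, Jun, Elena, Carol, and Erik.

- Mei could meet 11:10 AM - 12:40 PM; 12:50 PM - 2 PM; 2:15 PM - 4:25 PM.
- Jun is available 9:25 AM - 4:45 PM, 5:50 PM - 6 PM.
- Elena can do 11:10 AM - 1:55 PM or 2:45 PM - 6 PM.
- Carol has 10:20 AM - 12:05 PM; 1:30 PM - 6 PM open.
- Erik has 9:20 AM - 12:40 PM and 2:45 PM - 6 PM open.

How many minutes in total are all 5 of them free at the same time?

Mei ∩ Jun: 11:10-12:40, 12:50-14:00, 14:15-16:25.
Mei ∩ Jun ∩ Elena: 11:10-12:40, 12:50-13:55, 14:45-16:25.
Mei ∩ Jun ∩ Elena ∩ Carol: 11:10-12:05, 13:30-13:55, 14:45-16:25.
Mei ∩ Jun ∩ Elena ∩ Carol ∩ Erik: 11:10-12:05, 14:45-16:25.
Summing the common windows: 55 + 100 = 155 minutes.

155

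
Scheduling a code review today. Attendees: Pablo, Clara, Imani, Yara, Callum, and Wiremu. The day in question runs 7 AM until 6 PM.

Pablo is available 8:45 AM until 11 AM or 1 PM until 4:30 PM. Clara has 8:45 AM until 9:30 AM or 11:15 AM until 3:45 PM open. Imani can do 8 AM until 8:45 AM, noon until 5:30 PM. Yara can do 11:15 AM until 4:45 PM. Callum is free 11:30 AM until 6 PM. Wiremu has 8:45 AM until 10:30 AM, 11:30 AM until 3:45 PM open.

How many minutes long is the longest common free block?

Pablo ∩ Clara: 08:45-09:30, 13:00-15:45.
Pablo ∩ Clara ∩ Imani: 13:00-15:45.
Pablo ∩ Clara ∩ Imani ∩ Yara: 13:00-15:45.
Pablo ∩ Clara ∩ Imani ∩ Yara ∩ Callum: 13:00-15:45.
Pablo ∩ Clara ∩ Imani ∩ Yara ∩ Callum ∩ Wiremu: 13:00-15:45.
The longest is 13:00-15:45 at 165 minutes.

165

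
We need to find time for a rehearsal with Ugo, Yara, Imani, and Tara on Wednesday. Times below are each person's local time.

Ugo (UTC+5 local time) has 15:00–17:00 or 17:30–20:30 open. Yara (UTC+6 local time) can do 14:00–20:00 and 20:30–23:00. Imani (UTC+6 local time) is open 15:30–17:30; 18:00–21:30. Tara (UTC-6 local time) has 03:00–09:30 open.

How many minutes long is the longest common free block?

90

Ugo in UTC: 10:00-12:00, 12:30-15:30 (subtract 5h to convert from UTC+5).
Yara in UTC: 08:00-14:00, 14:30-17:00 (subtract 6h to convert from UTC+6).
Imani in UTC: 09:30-11:30, 12:00-15:30 (subtract 6h to convert from UTC+6).
Tara in UTC: 09:00-15:30 (add 6h to convert from UTC-6).
Ugo ∩ Yara: 10:00-12:00, 12:30-14:00, 14:30-15:30.
Ugo ∩ Yara ∩ Imani: 10:00-11:30, 12:30-14:00, 14:30-15:30.
Ugo ∩ Yara ∩ Imani ∩ Tara: 10:00-11:30, 12:30-14:00, 14:30-15:30.
Those are the intersection windows.
The longest is 10:00-11:30 at 90 minutes.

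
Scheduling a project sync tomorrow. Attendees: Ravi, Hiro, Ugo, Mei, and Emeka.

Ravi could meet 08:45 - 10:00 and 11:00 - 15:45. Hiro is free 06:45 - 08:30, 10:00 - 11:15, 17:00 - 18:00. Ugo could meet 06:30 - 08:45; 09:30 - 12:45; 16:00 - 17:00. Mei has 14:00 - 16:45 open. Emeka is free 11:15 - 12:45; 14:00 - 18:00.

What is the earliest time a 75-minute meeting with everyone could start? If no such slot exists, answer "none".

Ravi ∩ Hiro: 11:00-11:15.
Ravi ∩ Hiro ∩ Ugo: 11:00-11:15.
Ravi ∩ Hiro ∩ Ugo ∩ Mei: ∅.
Ravi ∩ Hiro ∩ Ugo ∩ Mei ∩ Emeka: ∅.
There is no time when everyone is free.
No common window is at least 75 minutes long.

none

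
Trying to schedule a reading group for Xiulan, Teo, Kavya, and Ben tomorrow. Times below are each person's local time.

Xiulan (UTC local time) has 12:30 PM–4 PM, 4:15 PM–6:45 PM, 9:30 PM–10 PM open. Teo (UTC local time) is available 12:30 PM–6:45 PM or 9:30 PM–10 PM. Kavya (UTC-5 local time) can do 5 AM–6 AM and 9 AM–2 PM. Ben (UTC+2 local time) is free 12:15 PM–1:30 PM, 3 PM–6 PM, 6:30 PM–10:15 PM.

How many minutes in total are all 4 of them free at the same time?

Xiulan in UTC: 12:30-16:00, 16:15-18:45, 21:30-22:00.
Teo in UTC: 12:30-18:45, 21:30-22:00.
Kavya in UTC: 10:00-11:00, 14:00-19:00 (add 5h to convert from UTC-5).
Ben in UTC: 10:15-11:30, 13:00-16:00, 16:30-20:15 (subtract 2h to convert from UTC+2).
Xiulan ∩ Teo: 12:30-16:00, 16:15-18:45, 21:30-22:00.
Xiulan ∩ Teo ∩ Kavya: 14:00-16:00, 16:15-18:45.
Xiulan ∩ Teo ∩ Kavya ∩ Ben: 14:00-16:00, 16:30-18:45.
Those are the intersection windows.
Summing the common windows: 120 + 135 = 255 minutes.

255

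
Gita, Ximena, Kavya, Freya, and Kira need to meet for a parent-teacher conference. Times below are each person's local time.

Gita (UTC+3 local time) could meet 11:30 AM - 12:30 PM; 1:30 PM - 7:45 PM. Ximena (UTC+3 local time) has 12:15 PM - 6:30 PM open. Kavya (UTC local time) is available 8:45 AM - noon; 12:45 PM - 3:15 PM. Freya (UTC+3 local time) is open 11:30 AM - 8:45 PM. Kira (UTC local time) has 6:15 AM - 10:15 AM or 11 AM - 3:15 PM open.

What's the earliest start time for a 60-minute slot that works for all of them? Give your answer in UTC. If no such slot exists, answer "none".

11:00

Gita in UTC: 08:30-09:30, 10:30-16:45 (subtract 3h to convert from UTC+3).
Ximena in UTC: 09:15-15:30 (subtract 3h to convert from UTC+3).
Kavya in UTC: 08:45-12:00, 12:45-15:15.
Freya in UTC: 08:30-17:45 (subtract 3h to convert from UTC+3).
Kira in UTC: 06:15-10:15, 11:00-15:15.
Gita ∩ Ximena: 09:15-09:30, 10:30-15:30.
Gita ∩ Ximena ∩ Kavya: 09:15-09:30, 10:30-12:00, 12:45-15:15.
Gita ∩ Ximena ∩ Kavya ∩ Freya: 09:15-09:30, 10:30-12:00, 12:45-15:15.
Gita ∩ Ximena ∩ Kavya ∩ Freya ∩ Kira: 09:15-09:30, 11:00-12:00, 12:45-15:15.
The first common window of at least 60 minutes is 11:00-12:00, so the earliest start is 11:00.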